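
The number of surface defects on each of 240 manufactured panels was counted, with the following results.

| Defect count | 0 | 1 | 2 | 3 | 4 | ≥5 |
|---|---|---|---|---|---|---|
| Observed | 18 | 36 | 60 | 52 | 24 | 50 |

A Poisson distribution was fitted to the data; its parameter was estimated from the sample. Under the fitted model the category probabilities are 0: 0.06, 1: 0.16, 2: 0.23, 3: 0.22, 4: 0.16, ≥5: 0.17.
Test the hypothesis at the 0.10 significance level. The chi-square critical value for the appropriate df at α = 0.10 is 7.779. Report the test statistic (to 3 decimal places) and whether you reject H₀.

Expected counts E_i = n·p_i: 240×0.06 = 14.4, 240×0.16 = 38.4, 240×0.23 = 55.2, 240×0.22 = 52.8, 240×0.16 = 38.4, 240×0.17 = 40.8.
χ² = (18−14.4)²/14.4 + (36−38.4)²/38.4 + (60−55.2)²/55.2 + (52−52.8)²/52.8 + (24−38.4)²/38.4 + (50−40.8)²/40.8
   = 0.9000 + 0.1500 + 0.4174 + 0.0121 + 5.4000 + 2.0745
Sum = 8.954
df = 4. Since 8.954 > 7.779, we reject H₀.

8.954; reject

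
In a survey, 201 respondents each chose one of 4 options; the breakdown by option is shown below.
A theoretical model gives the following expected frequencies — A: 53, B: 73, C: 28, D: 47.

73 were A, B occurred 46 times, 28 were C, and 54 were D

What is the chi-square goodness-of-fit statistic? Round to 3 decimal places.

18.576

cat         O        E   (O−E)²/E
A          73       53     7.5472
B          46       73     9.9863
C          28       28     0.0000
D          54       47     1.0426
Sum = 18.576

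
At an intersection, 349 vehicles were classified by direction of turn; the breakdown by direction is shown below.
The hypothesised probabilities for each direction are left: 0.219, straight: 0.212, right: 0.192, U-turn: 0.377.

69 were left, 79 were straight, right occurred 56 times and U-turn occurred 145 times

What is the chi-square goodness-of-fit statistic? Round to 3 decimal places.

Expected counts E_i = n·p_i: 349×0.219 = 76.431, 349×0.212 = 73.988, 349×0.192 = 67.008, 349×0.377 = 131.573.
cat           O        E   (O−E)²/E
left         69   76.431     0.7225
straight     79   73.988     0.3395
right        56   67.008     1.8084
U-turn      145  131.573     1.3702
Sum = 4.241

4.241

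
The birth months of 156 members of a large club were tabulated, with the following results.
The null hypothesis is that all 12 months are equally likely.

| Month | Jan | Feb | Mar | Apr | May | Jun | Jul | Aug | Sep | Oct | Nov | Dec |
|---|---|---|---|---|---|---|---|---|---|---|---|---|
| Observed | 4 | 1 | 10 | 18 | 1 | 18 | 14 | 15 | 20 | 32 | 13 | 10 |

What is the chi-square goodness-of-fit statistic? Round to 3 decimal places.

65.538

Expected count for each of the 12 categories: 156/12 = 13.
cat         O        E   (O−E)²/E
Jan         4       13     6.2308
Feb         1       13    11.0769
Mar        10       13     0.6923
Apr        18       13     1.9231
May         1       13    11.0769
Jun        18       13     1.9231
Jul        14       13     0.0769
Aug        15       13     0.3077
Sep        20       13     3.7692
Oct        32       13    27.7692
Nov        13       13     0.0000
Dec        10       13     0.6923
Sum = 65.538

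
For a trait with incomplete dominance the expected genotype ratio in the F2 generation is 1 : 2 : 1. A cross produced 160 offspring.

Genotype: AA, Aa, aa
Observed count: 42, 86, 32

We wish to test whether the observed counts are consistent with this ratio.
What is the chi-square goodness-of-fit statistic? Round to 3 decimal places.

2.150

Ratio total = 4. Expected counts: 160×1/4 = 40, 160×2/4 = 80, 160×1/4 = 40.
χ² = (42−40)²/40 + (86−80)²/80 + (32−40)²/40
   = 0.1000 + 0.4500 + 1.6000
Sum = 2.150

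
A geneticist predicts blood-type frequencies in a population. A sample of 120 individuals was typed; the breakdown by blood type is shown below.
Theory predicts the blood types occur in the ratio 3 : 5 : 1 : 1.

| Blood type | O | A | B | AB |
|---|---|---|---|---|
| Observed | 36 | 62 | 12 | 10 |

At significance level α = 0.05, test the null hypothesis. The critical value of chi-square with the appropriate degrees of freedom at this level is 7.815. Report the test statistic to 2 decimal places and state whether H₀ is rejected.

0.40; do not reject

Ratio total = 10. Expected counts: 120×3/10 = 36, 120×5/10 = 60, 120×1/10 = 12, 120×1/10 = 12.
χ² = (36−36)²/36 + (62−60)²/60 + (12−12)²/12 + (10−12)²/12
   = 0.000 + 0.067 + 0.000 + 0.333
Sum = 0.40
df = 3. Since 0.40 < 7.815, we do not reject H₀.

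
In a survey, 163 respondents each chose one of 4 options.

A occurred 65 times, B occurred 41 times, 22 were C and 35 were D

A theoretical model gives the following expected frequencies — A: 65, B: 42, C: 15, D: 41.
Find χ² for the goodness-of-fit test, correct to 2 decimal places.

4.17

A: (65 − 65)²/65 = 0/65 = 0.000
B: (41 − 42)²/42 = 1/42 = 0.024
C: (22 − 15)²/15 = 49/15 = 3.267
D: (35 − 41)²/41 = 36/41 = 0.878
Sum = 4.17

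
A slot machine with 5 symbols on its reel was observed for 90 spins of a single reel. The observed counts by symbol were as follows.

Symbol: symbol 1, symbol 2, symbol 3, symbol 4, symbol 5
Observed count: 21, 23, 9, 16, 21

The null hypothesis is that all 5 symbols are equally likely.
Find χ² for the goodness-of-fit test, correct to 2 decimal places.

Under H₀ each category has probability 1/5, so each expected count is 90/5 = 18.
symbol 1: (21 − 18)²/18 = 9/18 = 0.500
symbol 2: (23 − 18)²/18 = 25/18 = 1.389
symbol 3: (9 − 18)²/18 = 81/18 = 4.500
symbol 4: (16 − 18)²/18 = 4/18 = 0.222
symbol 5: (21 − 18)²/18 = 9/18 = 0.500
Sum = 7.11

7.11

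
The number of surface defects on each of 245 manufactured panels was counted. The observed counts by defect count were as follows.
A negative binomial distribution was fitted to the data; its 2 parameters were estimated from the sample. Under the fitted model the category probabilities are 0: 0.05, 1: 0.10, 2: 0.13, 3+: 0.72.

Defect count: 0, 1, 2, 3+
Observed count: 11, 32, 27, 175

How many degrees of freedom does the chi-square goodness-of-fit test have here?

1

There are k = 4 categories and 2 parameters estimated from the data, so df = 4 − 1 − 2 = 1.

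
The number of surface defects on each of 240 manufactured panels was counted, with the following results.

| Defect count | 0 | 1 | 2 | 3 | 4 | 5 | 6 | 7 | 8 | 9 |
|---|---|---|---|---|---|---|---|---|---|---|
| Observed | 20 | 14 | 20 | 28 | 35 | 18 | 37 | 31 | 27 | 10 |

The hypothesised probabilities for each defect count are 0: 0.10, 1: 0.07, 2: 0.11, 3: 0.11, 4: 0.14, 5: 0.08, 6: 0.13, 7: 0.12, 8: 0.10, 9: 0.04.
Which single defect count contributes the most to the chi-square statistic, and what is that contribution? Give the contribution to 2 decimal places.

Expected counts E_i = n·p_i: 240×0.10 = 24, 240×0.07 = 16.8, 240×0.11 = 26.4, 240×0.11 = 26.4, 240×0.14 = 33.6, 240×0.08 = 19.2, 240×0.13 = 31.2, 240×0.12 = 28.8, 240×0.10 = 24, 240×0.04 = 9.6.
cat         O        E   (O−E)²/E
0          20       24      0.667
1          14     16.8      0.467
2          20     26.4      1.552
3          28     26.4      0.097
4          35     33.6      0.058
5          18     19.2      0.075
6          37     31.2      1.078
7          31     28.8      0.168
8          27       24      0.375
9          10      9.6      0.017
The largest term is for 2: 1.55.

2, 1.55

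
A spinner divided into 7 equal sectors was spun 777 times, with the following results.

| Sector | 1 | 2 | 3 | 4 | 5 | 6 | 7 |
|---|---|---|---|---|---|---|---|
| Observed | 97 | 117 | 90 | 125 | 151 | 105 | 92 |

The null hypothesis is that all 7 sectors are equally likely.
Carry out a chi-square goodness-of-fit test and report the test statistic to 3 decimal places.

Under H₀ each category has probability 1/7, so each expected count is 777/7 = 111.
cat         O        E   (O−E)²/E
1          97      111     1.7658
2         117      111     0.3243
3          90      111     3.9730
4         125      111     1.7658
5         151      111    14.4144
6         105      111     0.3243
7          92      111     3.2523
Sum = 25.820

25.820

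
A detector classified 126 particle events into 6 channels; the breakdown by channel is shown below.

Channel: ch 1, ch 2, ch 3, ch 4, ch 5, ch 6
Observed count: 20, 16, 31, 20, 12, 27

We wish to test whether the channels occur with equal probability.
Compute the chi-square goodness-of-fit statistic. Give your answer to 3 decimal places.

11.619

Under H₀ each category has probability 1/6, so each expected count is 126/6 = 21.
ch 1: (20 − 21)²/21 = 1/21 = 0.0476
ch 2: (16 − 21)²/21 = 25/21 = 1.1905
ch 3: (31 − 21)²/21 = 100/21 = 4.7619
ch 4: (20 − 21)²/21 = 1/21 = 0.0476
ch 5: (12 − 21)²/21 = 81/21 = 3.8571
ch 6: (27 − 21)²/21 = 36/21 = 1.7143
Sum = 11.619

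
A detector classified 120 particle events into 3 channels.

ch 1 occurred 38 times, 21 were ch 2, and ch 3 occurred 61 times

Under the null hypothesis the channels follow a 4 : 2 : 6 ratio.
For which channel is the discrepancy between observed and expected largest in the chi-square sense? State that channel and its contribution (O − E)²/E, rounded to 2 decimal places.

Ratio total = 12. Expected counts: 120×4/12 = 40, 120×2/12 = 20, 120×6/12 = 60.
χ² = (38−40)²/40 + (21−20)²/20 + (61−60)²/60
   = 0.100 + 0.050 + 0.017
The largest term is for ch 1: 0.10.

ch 1, 0.10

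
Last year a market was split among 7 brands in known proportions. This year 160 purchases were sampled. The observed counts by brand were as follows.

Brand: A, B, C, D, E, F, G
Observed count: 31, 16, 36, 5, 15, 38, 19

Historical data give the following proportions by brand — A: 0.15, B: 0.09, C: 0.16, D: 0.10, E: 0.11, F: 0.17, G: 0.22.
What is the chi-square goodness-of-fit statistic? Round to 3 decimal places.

Expected counts E_i = n·p_i: 160×0.15 = 24, 160×0.09 = 14.4, 160×0.16 = 25.6, 160×0.10 = 16, 160×0.11 = 17.6, 160×0.17 = 27.2, 160×0.22 = 35.2.
A: (31 − 24)²/24 = 49/24 = 2.0417
B: (16 − 14.4)²/14.4 = 2.56/14.4 = 0.1778
C: (36 − 25.6)²/25.6 = 108.16/25.6 = 4.2250
D: (5 − 16)²/16 = 121/16 = 7.5625
E: (15 − 17.6)²/17.6 = 6.76/17.6 = 0.3841
F: (38 − 27.2)²/27.2 = 116.64/27.2 = 4.2882
G: (19 − 35.2)²/35.2 = 262.44/35.2 = 7.4557
Sum = 26.135

26.135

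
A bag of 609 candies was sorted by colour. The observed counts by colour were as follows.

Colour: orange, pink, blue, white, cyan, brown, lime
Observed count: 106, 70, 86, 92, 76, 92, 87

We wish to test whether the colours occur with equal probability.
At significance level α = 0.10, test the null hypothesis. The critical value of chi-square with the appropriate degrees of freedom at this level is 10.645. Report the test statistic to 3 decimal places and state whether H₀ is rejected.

Under H₀ each category has probability 1/7, so each expected count is 609/7 = 87.
orange: (106 − 87)²/87 = 361/87 = 4.1494
pink: (70 − 87)²/87 = 289/87 = 3.3218
blue: (86 − 87)²/87 = 1/87 = 0.0115
white: (92 − 87)²/87 = 25/87 = 0.2874
cyan: (76 − 87)²/87 = 121/87 = 1.3908
brown: (92 − 87)²/87 = 25/87 = 0.2874
lime: (87 − 87)²/87 = 0/87 = 0.0000
Sum = 9.448
df = 6. Since 9.448 < 10.645, we do not reject H₀.

9.448; do not reject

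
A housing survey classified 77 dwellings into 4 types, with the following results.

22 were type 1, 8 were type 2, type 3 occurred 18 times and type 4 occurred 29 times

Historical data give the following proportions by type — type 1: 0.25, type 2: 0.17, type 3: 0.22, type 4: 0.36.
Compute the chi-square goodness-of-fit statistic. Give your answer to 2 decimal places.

2.50

Expected counts E_i = n·p_i: 77×0.25 = 19.25, 77×0.17 = 13.09, 77×0.22 = 16.94, 77×0.36 = 27.72.
χ² = (22−19.25)²/19.25 + (8−13.09)²/13.09 + (18−16.94)²/16.94 + (29−27.72)²/27.72
   = 0.393 + 1.979 + 0.066 + 0.059
Sum = 2.50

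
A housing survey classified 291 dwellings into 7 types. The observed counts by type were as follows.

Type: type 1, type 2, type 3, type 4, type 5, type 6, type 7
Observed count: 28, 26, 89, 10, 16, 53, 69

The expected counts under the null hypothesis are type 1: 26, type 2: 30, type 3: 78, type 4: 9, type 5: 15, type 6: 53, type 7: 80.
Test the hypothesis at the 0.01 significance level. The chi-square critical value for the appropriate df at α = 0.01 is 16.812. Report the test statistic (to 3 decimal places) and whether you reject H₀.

3.929; do not reject

χ² = (28−26)²/26 + (26−30)²/30 + (89−78)²/78 + (10−9)²/9 + (16−15)²/15 + (53−53)²/53 + (69−80)²/80
   = 0.1538 + 0.5333 + 1.5513 + 0.1111 + 0.0667 + 0.0000 + 1.5125
Sum = 3.929
df = 6. Since 3.929 < 16.812, we do not reject H₀.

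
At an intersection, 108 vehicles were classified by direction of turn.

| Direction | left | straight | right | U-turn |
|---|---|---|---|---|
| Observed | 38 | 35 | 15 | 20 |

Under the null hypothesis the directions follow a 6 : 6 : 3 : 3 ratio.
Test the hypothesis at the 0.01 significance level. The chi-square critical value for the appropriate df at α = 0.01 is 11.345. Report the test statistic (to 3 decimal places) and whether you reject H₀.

0.861; do not reject

Ratio total = 18. Expected counts: 108×6/18 = 36, 108×6/18 = 36, 108×3/18 = 18, 108×3/18 = 18.
left: (38 − 36)²/36 = 4/36 = 0.1111
straight: (35 − 36)²/36 = 1/36 = 0.0278
right: (15 − 18)²/18 = 9/18 = 0.5000
U-turn: (20 − 18)²/18 = 4/18 = 0.2222
Sum = 0.861
df = 3. Since 0.861 < 11.345, we do not reject H₀.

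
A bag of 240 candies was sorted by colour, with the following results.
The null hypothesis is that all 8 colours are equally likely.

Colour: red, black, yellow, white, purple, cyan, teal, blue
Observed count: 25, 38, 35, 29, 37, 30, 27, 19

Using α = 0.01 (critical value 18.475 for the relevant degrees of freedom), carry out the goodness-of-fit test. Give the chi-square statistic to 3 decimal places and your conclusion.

Under H₀ each category has probability 1/8, so each expected count is 240/8 = 30.
cat         O        E   (O−E)²/E
red        25       30     0.8333
black      38       30     2.1333
yellow     35       30     0.8333
white      29       30     0.0333
purple     37       30     1.6333
cyan       30       30     0.0000
teal       27       30     0.3000
blue       19       30     4.0333
Sum = 9.800
df = 7. Since 9.800 < 18.475, we do not reject H₀.

9.800; do not reject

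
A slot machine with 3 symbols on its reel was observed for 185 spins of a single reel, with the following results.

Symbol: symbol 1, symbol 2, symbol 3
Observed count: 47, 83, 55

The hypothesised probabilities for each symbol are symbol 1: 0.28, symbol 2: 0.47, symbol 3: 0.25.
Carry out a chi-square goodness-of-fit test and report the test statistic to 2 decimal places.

Expected counts E_i = n·p_i: 185×0.28 = 51.8, 185×0.47 = 86.95, 185×0.25 = 46.25.
cat           O        E   (O−E)²/E
symbol 1     47     51.8      0.445
symbol 2     83    86.95      0.179
symbol 3     55    46.25      1.655
Sum = 2.28

2.28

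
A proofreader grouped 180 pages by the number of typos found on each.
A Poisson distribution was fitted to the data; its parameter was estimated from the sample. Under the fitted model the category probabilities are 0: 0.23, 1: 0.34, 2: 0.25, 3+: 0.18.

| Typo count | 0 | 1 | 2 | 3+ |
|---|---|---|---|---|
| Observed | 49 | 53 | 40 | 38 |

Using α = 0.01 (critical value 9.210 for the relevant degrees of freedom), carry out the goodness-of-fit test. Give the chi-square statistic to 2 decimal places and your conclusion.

Expected counts E_i = n·p_i: 180×0.23 = 41.4, 180×0.34 = 61.2, 180×0.25 = 45, 180×0.18 = 32.4.
χ² = (49−41.4)²/41.4 + (53−61.2)²/61.2 + (40−45)²/45 + (38−32.4)²/32.4
   = 1.395 + 1.099 + 0.556 + 0.968
Sum = 4.02
df = 2. Since 4.02 < 9.210, we do not reject H₀.

4.02; do not reject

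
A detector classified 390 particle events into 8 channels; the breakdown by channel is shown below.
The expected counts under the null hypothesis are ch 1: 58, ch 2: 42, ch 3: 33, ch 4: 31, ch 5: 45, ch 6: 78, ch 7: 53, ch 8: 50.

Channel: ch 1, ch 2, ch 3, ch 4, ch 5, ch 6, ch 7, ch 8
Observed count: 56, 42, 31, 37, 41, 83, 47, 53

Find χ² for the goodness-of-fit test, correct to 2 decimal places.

2.89

χ² = (56−58)²/58 + (42−42)²/42 + (31−33)²/33 + (37−31)²/31 + (41−45)²/45 + (83−78)²/78 + (47−53)²/53 + (53−50)²/50
   = 0.069 + 0.000 + 0.121 + 1.161 + 0.356 + 0.321 + 0.679 + 0.180
Sum = 2.89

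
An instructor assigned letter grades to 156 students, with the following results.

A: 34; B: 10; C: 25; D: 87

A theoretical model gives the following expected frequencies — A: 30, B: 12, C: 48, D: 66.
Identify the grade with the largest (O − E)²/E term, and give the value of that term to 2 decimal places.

cat         O        E   (O−E)²/E
A          34       30      0.533
B          10       12      0.333
C          25       48     11.021
D          87       66      6.682
The largest term is for C: 11.02.

C, 11.02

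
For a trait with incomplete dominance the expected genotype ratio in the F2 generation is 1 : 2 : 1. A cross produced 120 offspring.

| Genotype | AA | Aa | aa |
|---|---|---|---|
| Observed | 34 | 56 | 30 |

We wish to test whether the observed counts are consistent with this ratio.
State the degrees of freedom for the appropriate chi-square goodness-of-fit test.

2

There are k = 3 categories and no parameters were estimated from the data, so df = 3 − 1 = 2.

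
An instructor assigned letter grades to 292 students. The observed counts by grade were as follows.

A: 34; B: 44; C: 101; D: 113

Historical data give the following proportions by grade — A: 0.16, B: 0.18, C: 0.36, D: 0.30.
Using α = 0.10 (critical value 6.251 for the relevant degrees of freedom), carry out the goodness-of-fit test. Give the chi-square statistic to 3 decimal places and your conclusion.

12.384; reject

Expected counts E_i = n·p_i: 292×0.16 = 46.72, 292×0.18 = 52.56, 292×0.36 = 105.12, 292×0.30 = 87.6.
χ² = (34−46.72)²/46.72 + (44−52.56)²/52.56 + (101−105.12)²/105.12 + (113−87.6)²/87.6
   = 3.4632 + 1.3941 + 0.1615 + 7.3648
Sum = 12.384
df = 3. Since 12.384 > 6.251, we reject H₀.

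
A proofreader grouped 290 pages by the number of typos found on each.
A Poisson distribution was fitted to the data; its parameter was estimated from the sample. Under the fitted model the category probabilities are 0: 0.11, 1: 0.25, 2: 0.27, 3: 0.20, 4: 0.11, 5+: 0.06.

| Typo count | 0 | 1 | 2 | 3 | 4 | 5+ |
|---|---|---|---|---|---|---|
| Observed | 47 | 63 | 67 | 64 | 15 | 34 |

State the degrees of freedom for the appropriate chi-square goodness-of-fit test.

4

There are k = 6 categories and 1 parameter estimated from the data, so df = 6 − 1 − 1 = 4.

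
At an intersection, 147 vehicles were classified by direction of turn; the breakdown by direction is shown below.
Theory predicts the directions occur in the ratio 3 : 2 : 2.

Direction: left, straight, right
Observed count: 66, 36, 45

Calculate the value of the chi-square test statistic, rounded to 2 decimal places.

1.21

Ratio total = 7. Expected counts: 147×3/7 = 63, 147×2/7 = 42, 147×2/7 = 42.
χ² = (66−63)²/63 + (36−42)²/42 + (45−42)²/42
   = 0.143 + 0.857 + 0.214
Sum = 1.21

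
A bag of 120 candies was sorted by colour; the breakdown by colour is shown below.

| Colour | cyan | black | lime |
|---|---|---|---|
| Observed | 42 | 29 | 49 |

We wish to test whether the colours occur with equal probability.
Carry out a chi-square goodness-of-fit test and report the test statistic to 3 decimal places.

5.150

Expected count for each of the 3 categories: 120/3 = 40.
χ² = (42−40)²/40 + (29−40)²/40 + (49−40)²/40
   = 0.1000 + 3.0250 + 2.0250
Sum = 5.150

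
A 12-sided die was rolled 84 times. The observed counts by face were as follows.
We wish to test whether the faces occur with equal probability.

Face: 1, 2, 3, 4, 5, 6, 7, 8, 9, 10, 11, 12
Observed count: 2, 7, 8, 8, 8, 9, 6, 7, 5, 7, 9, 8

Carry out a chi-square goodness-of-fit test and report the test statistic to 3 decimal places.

6.000

Under H₀ each category has probability 1/12, so each expected count is 84/12 = 7.
χ² = (2−7)²/7 + (7−7)²/7 + (8−7)²/7 + (8−7)²/7 + (8−7)²/7 + (9−7)²/7 + (6−7)²/7 + (7−7)²/7 + (5−7)²/7 + (7−7)²/7 + (9−7)²/7 + (8−7)²/7
   = 3.5714 + 0.0000 + 0.1429 + 0.1429 + 0.1429 + 0.5714 + 0.1429 + 0.0000 + 0.5714 + 0.0000 + 0.5714 + 0.1429
Sum = 6.000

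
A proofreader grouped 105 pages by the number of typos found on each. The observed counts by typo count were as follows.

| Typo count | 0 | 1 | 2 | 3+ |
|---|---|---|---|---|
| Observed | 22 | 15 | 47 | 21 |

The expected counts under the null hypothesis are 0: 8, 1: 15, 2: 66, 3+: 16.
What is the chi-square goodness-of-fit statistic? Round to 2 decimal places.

0: (22 − 8)²/8 = 196/8 = 24.500
1: (15 − 15)²/15 = 0/15 = 0.000
2: (47 − 66)²/66 = 361/66 = 5.470
3+: (21 − 16)²/16 = 25/16 = 1.563
Sum = 31.53

31.53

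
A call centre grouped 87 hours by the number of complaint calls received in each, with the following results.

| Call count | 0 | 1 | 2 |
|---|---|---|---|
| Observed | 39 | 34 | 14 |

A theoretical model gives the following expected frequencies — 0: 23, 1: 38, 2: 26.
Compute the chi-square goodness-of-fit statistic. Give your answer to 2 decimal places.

0: (39 − 23)²/23 = 256/23 = 11.130
1: (34 − 38)²/38 = 16/38 = 0.421
2: (14 − 26)²/26 = 144/26 = 5.538
Sum = 17.09

17.09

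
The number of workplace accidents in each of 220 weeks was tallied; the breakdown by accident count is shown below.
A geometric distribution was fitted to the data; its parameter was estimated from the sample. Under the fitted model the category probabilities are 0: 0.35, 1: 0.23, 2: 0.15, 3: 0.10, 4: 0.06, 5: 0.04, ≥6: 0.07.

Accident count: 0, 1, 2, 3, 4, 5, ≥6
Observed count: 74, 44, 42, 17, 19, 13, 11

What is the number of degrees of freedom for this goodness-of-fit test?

5

There are k = 7 categories and 1 parameter estimated from the data, so df = 7 − 1 − 1 = 5.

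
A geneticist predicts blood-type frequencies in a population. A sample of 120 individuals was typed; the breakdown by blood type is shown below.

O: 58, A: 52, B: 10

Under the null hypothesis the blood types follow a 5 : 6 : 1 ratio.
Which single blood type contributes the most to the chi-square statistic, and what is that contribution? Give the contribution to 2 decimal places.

O, 1.28

Ratio total = 12. Expected counts: 120×5/12 = 50, 120×6/12 = 60, 120×1/12 = 10.
cat         O        E   (O−E)²/E
O          58       50      1.280
A          52       60      1.067
B          10       10      0.000
The largest term is for O: 1.28.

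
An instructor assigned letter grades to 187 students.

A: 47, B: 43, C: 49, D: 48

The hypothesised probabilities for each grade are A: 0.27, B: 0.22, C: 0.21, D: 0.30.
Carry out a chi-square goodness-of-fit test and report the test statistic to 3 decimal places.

Expected counts E_i = n·p_i: 187×0.27 = 50.49, 187×0.22 = 41.14, 187×0.21 = 39.27, 187×0.30 = 56.1.
cat         O        E   (O−E)²/E
A          47    50.49     0.2412
B          43    41.14     0.0841
C          49    39.27     2.4108
D          48     56.1     1.1695
Sum = 3.906

3.906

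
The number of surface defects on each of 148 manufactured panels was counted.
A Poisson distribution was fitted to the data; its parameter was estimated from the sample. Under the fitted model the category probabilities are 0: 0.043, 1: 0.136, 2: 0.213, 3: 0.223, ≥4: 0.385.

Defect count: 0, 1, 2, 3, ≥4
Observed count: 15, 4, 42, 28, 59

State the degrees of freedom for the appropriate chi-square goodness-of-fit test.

There are k = 5 categories and 1 parameter estimated from the data, so df = 5 − 1 − 1 = 3.

3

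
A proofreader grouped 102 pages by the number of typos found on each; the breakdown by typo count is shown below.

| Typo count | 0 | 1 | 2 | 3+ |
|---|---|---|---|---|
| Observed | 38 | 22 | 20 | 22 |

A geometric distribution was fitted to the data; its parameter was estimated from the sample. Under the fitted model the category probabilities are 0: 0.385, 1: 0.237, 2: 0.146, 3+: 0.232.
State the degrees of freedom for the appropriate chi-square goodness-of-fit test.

2

There are k = 4 categories and 1 parameter estimated from the data, so df = 4 − 1 − 1 = 2.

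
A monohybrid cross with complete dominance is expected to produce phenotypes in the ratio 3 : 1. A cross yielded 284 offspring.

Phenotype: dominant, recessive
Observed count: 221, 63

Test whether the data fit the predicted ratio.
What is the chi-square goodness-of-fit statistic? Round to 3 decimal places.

1.202

Ratio total = 4. Expected counts: 284×3/4 = 213, 284×1/4 = 71.
dominant: (221 − 213)²/213 = 64/213 = 0.3005
recessive: (63 − 71)²/71 = 64/71 = 0.9014
Sum = 1.202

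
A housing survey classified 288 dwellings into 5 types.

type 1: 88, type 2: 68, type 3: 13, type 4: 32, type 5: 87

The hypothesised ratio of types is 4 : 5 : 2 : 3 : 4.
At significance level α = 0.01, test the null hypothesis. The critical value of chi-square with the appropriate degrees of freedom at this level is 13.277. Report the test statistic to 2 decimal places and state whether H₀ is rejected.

Ratio total = 18. Expected counts: 288×4/18 = 64, 288×5/18 = 80, 288×2/18 = 32, 288×3/18 = 48, 288×4/18 = 64.
type 1: (88 − 64)²/64 = 576/64 = 9.000
type 2: (68 − 80)²/80 = 144/80 = 1.800
type 3: (13 − 32)²/32 = 361/32 = 11.281
type 4: (32 − 48)²/48 = 256/48 = 5.333
type 5: (87 − 64)²/64 = 529/64 = 8.266
Sum = 35.68
df = 4. Since 35.68 > 13.277, we reject H₀.

35.68; reject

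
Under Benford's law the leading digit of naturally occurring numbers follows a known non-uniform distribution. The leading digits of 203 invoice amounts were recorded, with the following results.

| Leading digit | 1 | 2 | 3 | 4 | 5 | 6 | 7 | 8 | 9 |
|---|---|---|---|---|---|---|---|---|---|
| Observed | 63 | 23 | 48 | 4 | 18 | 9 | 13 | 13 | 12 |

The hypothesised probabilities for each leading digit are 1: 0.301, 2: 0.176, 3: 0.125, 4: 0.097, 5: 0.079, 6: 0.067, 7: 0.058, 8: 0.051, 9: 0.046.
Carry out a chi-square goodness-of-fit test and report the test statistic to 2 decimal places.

40.63

Expected counts E_i = n·p_i: 203×0.301 = 61.103, 203×0.176 = 35.728, 203×0.125 = 25.375, 203×0.097 = 19.691, 203×0.079 = 16.037, 203×0.067 = 13.601, 203×0.058 = 11.774, 203×0.051 = 10.353, 203×0.046 = 9.338.
χ² = (63−61.103)²/61.103 + (23−35.728)²/35.728 + (48−25.375)²/25.375 + (4−19.691)²/19.691 + (18−16.037)²/16.037 + (9−13.601)²/13.601 + (13−11.774)²/11.774 + (13−10.353)²/10.353 + (12−9.338)²/9.338
   = 0.059 + 4.534 + 20.173 + 12.504 + 0.240 + 1.556 + 0.128 + 0.677 + 0.759
Sum = 40.63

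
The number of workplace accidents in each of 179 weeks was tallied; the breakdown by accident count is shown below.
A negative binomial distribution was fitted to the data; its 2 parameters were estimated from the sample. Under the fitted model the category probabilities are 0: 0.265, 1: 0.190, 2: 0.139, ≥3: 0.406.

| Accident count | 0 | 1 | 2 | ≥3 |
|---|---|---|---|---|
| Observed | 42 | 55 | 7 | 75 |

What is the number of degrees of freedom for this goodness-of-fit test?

There are k = 4 categories and 2 parameters estimated from the data, so df = 4 − 1 − 2 = 1.

1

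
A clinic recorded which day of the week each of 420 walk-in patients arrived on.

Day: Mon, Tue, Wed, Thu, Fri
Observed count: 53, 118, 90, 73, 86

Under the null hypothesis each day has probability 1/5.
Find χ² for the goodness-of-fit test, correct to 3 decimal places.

Expected count for each of the 5 categories: 420/5 = 84.
χ² = (53−84)²/84 + (118−84)²/84 + (90−84)²/84 + (73−84)²/84 + (86−84)²/84
   = 11.4405 + 13.7619 + 0.4286 + 1.4405 + 0.0476
Sum = 27.119

27.119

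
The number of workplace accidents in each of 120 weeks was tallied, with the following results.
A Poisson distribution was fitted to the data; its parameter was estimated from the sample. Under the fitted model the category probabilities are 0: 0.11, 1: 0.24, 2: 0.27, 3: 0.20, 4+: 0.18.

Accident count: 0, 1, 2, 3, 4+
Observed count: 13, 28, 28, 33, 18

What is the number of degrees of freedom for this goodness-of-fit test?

3

There are k = 5 categories and 1 parameter estimated from the data, so df = 5 − 1 − 1 = 3.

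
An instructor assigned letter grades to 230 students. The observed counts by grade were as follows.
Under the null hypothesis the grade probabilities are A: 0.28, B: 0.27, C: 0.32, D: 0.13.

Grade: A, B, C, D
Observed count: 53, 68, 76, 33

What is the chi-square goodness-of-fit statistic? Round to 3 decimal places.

2.978

Expected counts E_i = n·p_i: 230×0.28 = 64.4, 230×0.27 = 62.1, 230×0.32 = 73.6, 230×0.13 = 29.9.
cat         O        E   (O−E)²/E
A          53     64.4     2.0180
B          68     62.1     0.5605
C          76     73.6     0.0783
D          33     29.9     0.3214
Sum = 2.978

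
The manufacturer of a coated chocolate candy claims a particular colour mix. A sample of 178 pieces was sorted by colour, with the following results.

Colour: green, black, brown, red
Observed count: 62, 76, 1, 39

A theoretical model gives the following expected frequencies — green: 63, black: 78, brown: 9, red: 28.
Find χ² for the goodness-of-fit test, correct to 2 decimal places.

cat         O        E   (O−E)²/E
green      62       63      0.016
black      76       78      0.051
brown       1        9      7.111
red        39       28      4.321
Sum = 11.50

11.50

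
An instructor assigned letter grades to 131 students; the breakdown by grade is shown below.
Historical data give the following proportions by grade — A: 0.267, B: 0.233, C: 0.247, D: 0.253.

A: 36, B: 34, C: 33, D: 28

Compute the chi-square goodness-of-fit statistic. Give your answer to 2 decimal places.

1.24

Expected counts E_i = n·p_i: 131×0.267 = 34.977, 131×0.233 = 30.523, 131×0.247 = 32.357, 131×0.253 = 33.143.
A: (36 − 34.977)²/34.977 = 1.046529/34.977 = 0.030
B: (34 − 30.523)²/30.523 = 12.089529/30.523 = 0.396
C: (33 − 32.357)²/32.357 = 0.413449/32.357 = 0.013
D: (28 − 33.143)²/33.143 = 26.450449/33.143 = 0.798
Sum = 1.24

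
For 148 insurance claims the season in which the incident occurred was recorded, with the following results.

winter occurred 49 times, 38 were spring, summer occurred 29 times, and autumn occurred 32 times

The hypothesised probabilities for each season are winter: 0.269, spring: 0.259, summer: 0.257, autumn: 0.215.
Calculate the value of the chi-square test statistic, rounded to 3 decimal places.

4.271

Expected counts E_i = n·p_i: 148×0.269 = 39.812, 148×0.259 = 38.332, 148×0.257 = 38.036, 148×0.215 = 31.82.
winter: (49 − 39.812)²/39.812 = 84.419344/39.812 = 2.1204
spring: (38 − 38.332)²/38.332 = 0.110224/38.332 = 0.0029
summer: (29 − 38.036)²/38.036 = 81.649296/38.036 = 2.1466
autumn: (32 − 31.82)²/31.82 = 0.0324/31.82 = 0.0010
Sum = 4.271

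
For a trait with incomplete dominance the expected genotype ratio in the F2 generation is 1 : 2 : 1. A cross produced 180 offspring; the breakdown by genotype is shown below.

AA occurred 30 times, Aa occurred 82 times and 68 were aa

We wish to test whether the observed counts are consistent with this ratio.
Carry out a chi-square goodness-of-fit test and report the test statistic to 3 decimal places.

17.467

Ratio total = 4. Expected counts: 180×1/4 = 45, 180×2/4 = 90, 180×1/4 = 45.
χ² = (30−45)²/45 + (82−90)²/90 + (68−45)²/45
   = 5.0000 + 0.7111 + 11.7556
Sum = 17.467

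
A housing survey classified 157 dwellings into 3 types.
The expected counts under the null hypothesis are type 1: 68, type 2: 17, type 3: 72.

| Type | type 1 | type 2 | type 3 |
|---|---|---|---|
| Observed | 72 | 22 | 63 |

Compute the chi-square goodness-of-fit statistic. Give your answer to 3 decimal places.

2.831

type 1: (72 − 68)²/68 = 16/68 = 0.2353
type 2: (22 − 17)²/17 = 25/17 = 1.4706
type 3: (63 − 72)²/72 = 81/72 = 1.1250
Sum = 2.831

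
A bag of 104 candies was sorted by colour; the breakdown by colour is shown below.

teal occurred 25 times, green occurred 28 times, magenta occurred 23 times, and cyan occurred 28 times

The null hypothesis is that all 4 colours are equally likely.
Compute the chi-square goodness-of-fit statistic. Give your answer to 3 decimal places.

Under H₀ each category has probability 1/4, so each expected count is 104/4 = 26.
cat          O        E   (O−E)²/E
teal        25       26     0.0385
green       28       26     0.1538
magenta     23       26     0.3462
cyan        28       26     0.1538
Sum = 0.692

0.692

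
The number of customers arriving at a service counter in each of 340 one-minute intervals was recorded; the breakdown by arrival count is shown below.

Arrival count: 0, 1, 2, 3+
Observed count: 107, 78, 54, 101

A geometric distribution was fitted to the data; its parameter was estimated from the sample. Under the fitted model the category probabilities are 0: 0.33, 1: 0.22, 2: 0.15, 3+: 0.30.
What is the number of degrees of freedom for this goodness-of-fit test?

There are k = 4 categories and 1 parameter estimated from the data, so df = 4 − 1 − 1 = 2.

2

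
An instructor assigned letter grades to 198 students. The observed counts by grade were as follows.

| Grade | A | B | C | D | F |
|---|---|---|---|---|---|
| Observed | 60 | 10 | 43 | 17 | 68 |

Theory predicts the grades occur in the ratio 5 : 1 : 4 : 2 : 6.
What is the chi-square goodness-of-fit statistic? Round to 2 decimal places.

1.77

Ratio total = 18. Expected counts: 198×5/18 = 55, 198×1/18 = 11, 198×4/18 = 44, 198×2/18 = 22, 198×6/18 = 66.
χ² = (60−55)²/55 + (10−11)²/11 + (43−44)²/44 + (17−22)²/22 + (68−66)²/66
   = 0.455 + 0.091 + 0.023 + 1.136 + 0.061
Sum = 1.77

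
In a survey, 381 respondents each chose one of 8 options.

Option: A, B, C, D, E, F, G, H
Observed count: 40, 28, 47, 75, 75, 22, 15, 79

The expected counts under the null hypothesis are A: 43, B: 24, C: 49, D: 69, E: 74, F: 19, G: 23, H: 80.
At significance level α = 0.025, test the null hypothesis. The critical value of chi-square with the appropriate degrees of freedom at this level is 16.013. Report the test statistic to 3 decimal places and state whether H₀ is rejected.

4.762; do not reject

cat         O        E   (O−E)²/E
A          40       43     0.2093
B          28       24     0.6667
C          47       49     0.0816
D          75       69     0.5217
E          75       74     0.0135
F          22       19     0.4737
G          15       23     2.7826
H          79       80     0.0125
Sum = 4.762
df = 7. Since 4.762 < 16.013, we do not reject H₀.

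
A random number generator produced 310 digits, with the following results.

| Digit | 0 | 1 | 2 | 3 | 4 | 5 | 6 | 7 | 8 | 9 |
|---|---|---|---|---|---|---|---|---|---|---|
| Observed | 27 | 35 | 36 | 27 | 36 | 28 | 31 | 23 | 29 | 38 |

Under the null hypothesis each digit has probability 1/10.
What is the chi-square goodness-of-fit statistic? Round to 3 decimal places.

7.226

Expected count for each of the 10 categories: 310/10 = 31.
cat         O        E   (O−E)²/E
0          27       31     0.5161
1          35       31     0.5161
2          36       31     0.8065
3          27       31     0.5161
4          36       31     0.8065
5          28       31     0.2903
6          31       31     0.0000
7          23       31     2.0645
8          29       31     0.1290
9          38       31     1.5806
Sum = 7.226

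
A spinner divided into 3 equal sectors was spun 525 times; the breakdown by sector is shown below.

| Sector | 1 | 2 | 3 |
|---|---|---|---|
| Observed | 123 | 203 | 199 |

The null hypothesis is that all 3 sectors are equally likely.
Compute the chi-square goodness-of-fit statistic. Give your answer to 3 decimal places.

Expected count for each of the 3 categories: 525/3 = 175.
cat         O        E   (O−E)²/E
1         123      175    15.4514
2         203      175     4.4800
3         199      175     3.2914
Sum = 23.223

23.223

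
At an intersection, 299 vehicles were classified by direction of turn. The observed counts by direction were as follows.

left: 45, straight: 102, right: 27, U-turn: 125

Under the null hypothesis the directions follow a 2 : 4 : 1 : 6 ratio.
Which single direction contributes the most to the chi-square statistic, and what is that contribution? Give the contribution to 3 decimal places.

U-turn, 1.225

Ratio total = 13. Expected counts: 299×2/13 = 46, 299×4/13 = 92, 299×1/13 = 23, 299×6/13 = 138.
cat           O        E   (O−E)²/E
left         45       46     0.0217
straight    102       92     1.0870
right        27       23     0.6957
U-turn      125      138     1.2246
The largest term is for U-turn: 1.225.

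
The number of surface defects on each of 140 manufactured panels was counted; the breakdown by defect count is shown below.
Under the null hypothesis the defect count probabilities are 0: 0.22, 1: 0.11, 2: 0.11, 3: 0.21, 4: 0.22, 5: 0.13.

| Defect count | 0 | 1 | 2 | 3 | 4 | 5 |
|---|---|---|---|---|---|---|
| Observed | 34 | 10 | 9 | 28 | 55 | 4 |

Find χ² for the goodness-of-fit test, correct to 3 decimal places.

35.046

Expected counts E_i = n·p_i: 140×0.22 = 30.8, 140×0.11 = 15.4, 140×0.11 = 15.4, 140×0.21 = 29.4, 140×0.22 = 30.8, 140×0.13 = 18.2.
cat         O        E   (O−E)²/E
0          34     30.8     0.3325
1          10     15.4     1.8935
2           9     15.4     2.6597
3          28     29.4     0.0667
4          55     30.8    19.0143
5           4     18.2    11.0791
Sum = 35.046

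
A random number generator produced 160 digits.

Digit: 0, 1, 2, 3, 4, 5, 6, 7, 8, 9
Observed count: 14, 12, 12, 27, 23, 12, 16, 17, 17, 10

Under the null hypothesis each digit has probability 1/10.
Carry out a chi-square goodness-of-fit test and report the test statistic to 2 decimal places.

Expected count for each of the 10 categories: 160/10 = 16.
χ² = (14−16)²/16 + (12−16)²/16 + (12−16)²/16 + (27−16)²/16 + (23−16)²/16 + (12−16)²/16 + (16−16)²/16 + (17−16)²/16 + (17−16)²/16 + (10−16)²/16
   = 0.250 + 1.000 + 1.000 + 7.563 + 3.063 + 1.000 + 0.000 + 0.063 + 0.063 + 2.250
Sum = 16.25

16.25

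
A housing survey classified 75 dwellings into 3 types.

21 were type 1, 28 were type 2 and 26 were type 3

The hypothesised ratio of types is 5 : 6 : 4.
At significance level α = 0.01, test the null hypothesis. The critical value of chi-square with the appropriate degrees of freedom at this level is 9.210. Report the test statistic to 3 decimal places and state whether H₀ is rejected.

Ratio total = 15. Expected counts: 75×5/15 = 25, 75×6/15 = 30, 75×4/15 = 20.
cat         O        E   (O−E)²/E
type 1     21       25     0.6400
type 2     28       30     0.1333
type 3     26       20     1.8000
Sum = 2.573
df = 2. Since 2.573 < 9.210, we do not reject H₀.

2.573; do not reject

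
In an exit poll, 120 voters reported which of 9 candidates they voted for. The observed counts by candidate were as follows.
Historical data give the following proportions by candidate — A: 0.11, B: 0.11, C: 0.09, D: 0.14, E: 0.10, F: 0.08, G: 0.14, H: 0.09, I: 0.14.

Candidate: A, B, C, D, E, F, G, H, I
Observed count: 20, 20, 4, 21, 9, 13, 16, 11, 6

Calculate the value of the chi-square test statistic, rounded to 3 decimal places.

21.276

Expected counts E_i = n·p_i: 120×0.11 = 13.2, 120×0.11 = 13.2, 120×0.09 = 10.8, 120×0.14 = 16.8, 120×0.10 = 12, 120×0.08 = 9.6, 120×0.14 = 16.8, 120×0.09 = 10.8, 120×0.14 = 16.8.
χ² = (20−13.2)²/13.2 + (20−13.2)²/13.2 + (4−10.8)²/10.8 + (21−16.8)²/16.8 + (9−12)²/12 + (13−9.6)²/9.6 + (16−16.8)²/16.8 + (11−10.8)²/10.8 + (6−16.8)²/16.8
   = 3.5030 + 3.5030 + 4.2815 + 1.0500 + 0.7500 + 1.2042 + 0.0381 + 0.0037 + 6.9429
Sum = 21.276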